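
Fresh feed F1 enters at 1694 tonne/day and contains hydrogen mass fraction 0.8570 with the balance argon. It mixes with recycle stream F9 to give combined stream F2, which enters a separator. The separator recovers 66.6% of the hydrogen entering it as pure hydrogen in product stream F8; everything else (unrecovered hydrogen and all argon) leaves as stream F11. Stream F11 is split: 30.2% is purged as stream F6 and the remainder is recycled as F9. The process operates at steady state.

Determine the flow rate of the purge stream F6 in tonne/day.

argon enters only via F1 and leaves only via the purge: 1694×0.143 = 0.302×(argon in F11), and the separator passes all argon, so argon in F2 = argon in F11 = 802.13 tonne/day.
hydrogen in F2: m_A = 1694×0.857 + (1−0.302)·(1−0.666)·m_A, so m_A = 1451.8/0.7669 = 1893.1 tonne/day.
F11 = (1−0.666)×1893.1 + 802.13 = 1434.4 tonne/day.
Purge F6 = 0.302×1434.4 = 433.2 tonne/day.

433.2 tonne/day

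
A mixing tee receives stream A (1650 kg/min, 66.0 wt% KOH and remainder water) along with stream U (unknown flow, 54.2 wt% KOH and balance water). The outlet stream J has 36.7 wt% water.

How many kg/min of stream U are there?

Let U be the unknown flow. Total out = 1650 + U.
water balance: 561 + 0.458·U = 0.367·(1650 + U)
(0.458 − 0.367)·U = 0.367×1650 − 561 = 44.55
U = 44.55 / 0.091 = 489.56 kg/min

489.6 kg/min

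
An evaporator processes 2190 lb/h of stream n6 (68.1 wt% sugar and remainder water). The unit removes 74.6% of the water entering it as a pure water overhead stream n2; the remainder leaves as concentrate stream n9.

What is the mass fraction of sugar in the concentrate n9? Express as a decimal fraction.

sugar is not removed: 2190×0.681 = 1491.4 lb/h of sugar enters n9.
water entering = 2190×0.319 = 698.61 lb/h; overhead removed = 0.746×698.61 = 521.16 lb/h.
Concentrate = 2190 − 521.16 = 1668.8 lb/h.
Mass fraction = 1491.4/1668.8 = 0.894.

0.894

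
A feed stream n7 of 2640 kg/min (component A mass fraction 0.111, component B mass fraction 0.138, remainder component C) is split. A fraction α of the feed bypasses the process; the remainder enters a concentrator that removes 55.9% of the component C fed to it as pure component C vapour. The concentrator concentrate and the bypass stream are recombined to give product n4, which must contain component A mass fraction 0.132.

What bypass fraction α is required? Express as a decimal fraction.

0.621

All 2640×0.111 = 293.04 kg/min of component A reaches n4, so n4 = 293.04/0.132 = 2220 kg/min and vapour = 420 kg/min.
The evaporator receives (1−α)·2640 of feed at 0.751 component C and removes 0.559 of that component C:
0.559×0.751×(1−α)×2640 = 420
(1−α) = 420/1108.3 = 0.3790;  α = 0.6210.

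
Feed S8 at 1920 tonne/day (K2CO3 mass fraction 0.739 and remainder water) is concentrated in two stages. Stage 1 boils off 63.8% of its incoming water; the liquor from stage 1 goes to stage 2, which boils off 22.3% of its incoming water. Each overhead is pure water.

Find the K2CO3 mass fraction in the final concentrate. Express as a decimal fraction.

water in feed = 1920×0.261 = 501.12 tonne/day.
After stage 1: water left = (1−0.638)×501.12 = 181.41; stream total = 1600.3 tonne/day.
After stage 2: water left = (1−0.223)×181.41 = 140.95; final concentrate = 1559.8 tonne/day.
K2CO3 fraction = 1418.9/1559.8 = 0.910.

0.910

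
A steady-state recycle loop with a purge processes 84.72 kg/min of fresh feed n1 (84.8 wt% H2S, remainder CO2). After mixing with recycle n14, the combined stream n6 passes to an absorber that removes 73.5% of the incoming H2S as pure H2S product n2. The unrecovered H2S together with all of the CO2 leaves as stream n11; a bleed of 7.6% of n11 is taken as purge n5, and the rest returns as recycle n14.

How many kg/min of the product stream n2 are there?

69.93 kg/min

H2S in n6: m_A = 84.72×0.848 + (1−0.076)·(1−0.735)·m_A, so m_A = 71.843/0.7551 = 95.138 kg/min.
Product n2 = 0.735×95.138 = 69.926 kg/min.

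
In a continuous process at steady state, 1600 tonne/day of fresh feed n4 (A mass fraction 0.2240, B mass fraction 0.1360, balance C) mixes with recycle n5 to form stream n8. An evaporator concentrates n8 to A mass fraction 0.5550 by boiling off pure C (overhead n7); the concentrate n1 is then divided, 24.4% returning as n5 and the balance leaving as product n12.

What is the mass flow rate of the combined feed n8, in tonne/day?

1808 tonne/day

Overall A balance (none leaves overhead): A in fresh feed = A in product, i.e. 1600×0.224 = (1−0.244)·n1·0.555.
n1 = 358.4/(0.555×0.756) = 854.19 tonne/day.
Recycle n5 = 0.244×854.19 = 208.42 tonne/day.
Combined feed n8 = 1600 + 208.42 = 1808.4 tonne/day.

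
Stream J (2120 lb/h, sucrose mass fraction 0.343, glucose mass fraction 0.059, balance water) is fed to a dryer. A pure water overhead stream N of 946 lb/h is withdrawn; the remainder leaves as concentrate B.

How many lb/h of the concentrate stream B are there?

1174 lb/h

Concentrate = 2120 − 946 = 1174 lb/h.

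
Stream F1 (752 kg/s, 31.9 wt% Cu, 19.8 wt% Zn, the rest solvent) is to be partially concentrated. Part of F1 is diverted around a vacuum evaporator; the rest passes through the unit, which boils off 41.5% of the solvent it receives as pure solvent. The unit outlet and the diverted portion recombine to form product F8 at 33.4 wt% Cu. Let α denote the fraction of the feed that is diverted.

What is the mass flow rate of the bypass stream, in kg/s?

583.5 kg/s

All 752×0.319 = 239.89 kg/s of Cu reaches F8, so F8 = 239.89/0.334 = 718.23 kg/s and vapour = 33.772 kg/s.
The evaporator receives (1−α)·752 of feed at 0.483 solvent and removes 0.415 of that solvent:
0.415×0.483×(1−α)×752 = 33.772
(1−α) = 33.772/150.73 = 0.2241;  α = 0.7759.
Bypass flow = 0.7759×752 = 583.51 kg/s.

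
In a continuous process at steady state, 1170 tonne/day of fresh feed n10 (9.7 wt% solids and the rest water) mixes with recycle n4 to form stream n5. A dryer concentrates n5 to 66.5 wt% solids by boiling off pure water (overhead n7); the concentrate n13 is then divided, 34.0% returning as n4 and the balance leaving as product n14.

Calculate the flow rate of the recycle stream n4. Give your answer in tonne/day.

87.92 tonne/day

Overall solids balance (none leaves overhead): solids in fresh feed = solids in product, i.e. 1170×0.097 = (1−0.340)·n13·0.665.
n13 = 113.49/(0.665×0.660) = 258.58 tonne/day.
Recycle n4 = 0.340×258.58 = 87.917 tonne/day.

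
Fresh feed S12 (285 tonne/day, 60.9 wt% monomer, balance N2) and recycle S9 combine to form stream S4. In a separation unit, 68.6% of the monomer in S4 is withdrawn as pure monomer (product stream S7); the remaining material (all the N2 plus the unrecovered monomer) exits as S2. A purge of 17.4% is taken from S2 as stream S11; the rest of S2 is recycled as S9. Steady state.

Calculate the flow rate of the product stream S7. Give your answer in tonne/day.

monomer in S4: m_A = 285×0.609 + (1−0.174)·(1−0.686)·m_A, so m_A = 173.56/0.7406 = 234.35 tonne/day.
Product S7 = 0.686×234.35 = 160.76 tonne/day.

160.8 tonne/day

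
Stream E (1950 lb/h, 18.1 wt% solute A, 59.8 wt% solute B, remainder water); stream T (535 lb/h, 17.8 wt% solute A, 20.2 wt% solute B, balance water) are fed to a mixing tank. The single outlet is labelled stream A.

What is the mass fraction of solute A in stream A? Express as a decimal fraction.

0.1804

Total flow out = 1950 + 535 = 2485 lb/h.
solute A in = 1950×0.181 + 535×0.178 = 448.18 lb/h.
solute A mass fraction in A = 448.18/2485 = 0.1804.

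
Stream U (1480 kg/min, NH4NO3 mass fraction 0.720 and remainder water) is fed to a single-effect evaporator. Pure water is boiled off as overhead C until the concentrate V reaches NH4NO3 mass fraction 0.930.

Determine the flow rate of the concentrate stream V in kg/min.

1146 kg/min

NH4NO3 is conserved: 1480×0.720 = 1065.6 kg/min all reports to the concentrate.
Concentrate = 1065.6/(target fraction) = 1145.8 kg/min.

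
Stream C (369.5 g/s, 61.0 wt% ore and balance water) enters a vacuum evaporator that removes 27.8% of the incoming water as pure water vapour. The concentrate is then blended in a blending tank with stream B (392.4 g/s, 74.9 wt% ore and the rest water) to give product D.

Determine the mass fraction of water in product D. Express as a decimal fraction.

Vapour removed = 0.278×0.390×369.5 = 40.061 g/s; concentrate = 329.44 g/s.
water reaching the mixer = 104.04 (from concentrate) + 392.4×0.251 = 202.54 g/s.
Product flow = 329.44 + 392.4 = 721.84 g/s; water fraction = 0.2806.

0.2806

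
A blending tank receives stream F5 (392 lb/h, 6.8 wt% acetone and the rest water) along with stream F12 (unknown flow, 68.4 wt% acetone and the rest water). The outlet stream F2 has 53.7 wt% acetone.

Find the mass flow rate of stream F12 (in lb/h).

Let F12 be the unknown flow. Total out = 392 + F12.
acetone balance: 26.656 + 0.684·F12 = 0.537·(392 + F12)
(0.684 − 0.537)·F12 = 0.537×392 − 26.656 = 183.85
F12 = 183.85 / 0.147 = 1250.7 lb/h

1251 lb/h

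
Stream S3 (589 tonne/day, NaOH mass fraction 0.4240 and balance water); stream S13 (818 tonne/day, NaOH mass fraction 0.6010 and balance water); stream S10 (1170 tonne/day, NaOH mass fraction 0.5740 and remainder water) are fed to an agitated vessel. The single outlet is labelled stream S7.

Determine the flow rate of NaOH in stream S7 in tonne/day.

1413 tonne/day

NaOH out = NaOH in = 589×0.424 + 818×0.601 + 1170×0.574 = 1412.9 tonne/day.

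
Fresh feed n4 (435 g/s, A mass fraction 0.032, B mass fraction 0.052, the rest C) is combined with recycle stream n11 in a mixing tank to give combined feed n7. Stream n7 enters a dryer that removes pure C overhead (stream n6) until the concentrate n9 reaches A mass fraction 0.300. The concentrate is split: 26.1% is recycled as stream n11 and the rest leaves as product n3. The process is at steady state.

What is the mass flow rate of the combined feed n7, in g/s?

451.4 g/s

Overall A balance (none leaves overhead): A in fresh feed = A in product, i.e. 435×0.032 = (1−0.261)·n9·0.300.
n9 = 13.92/(0.300×0.739) = 62.788 g/s.
Recycle n11 = 0.261×62.788 = 16.388 g/s.
Combined feed n7 = 435 + 16.388 = 451.39 g/s.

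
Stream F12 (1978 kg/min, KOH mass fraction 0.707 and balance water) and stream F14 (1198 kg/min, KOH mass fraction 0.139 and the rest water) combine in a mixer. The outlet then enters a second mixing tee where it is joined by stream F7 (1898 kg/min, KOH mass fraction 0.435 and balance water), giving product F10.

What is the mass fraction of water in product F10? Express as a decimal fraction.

0.529

Overall, product flow = 5074 kg/min.
water in = 1978×0.293 + 1198×0.861 + 1898×0.565 = 2683.4 kg/min.
water fraction in F10 = 0.529.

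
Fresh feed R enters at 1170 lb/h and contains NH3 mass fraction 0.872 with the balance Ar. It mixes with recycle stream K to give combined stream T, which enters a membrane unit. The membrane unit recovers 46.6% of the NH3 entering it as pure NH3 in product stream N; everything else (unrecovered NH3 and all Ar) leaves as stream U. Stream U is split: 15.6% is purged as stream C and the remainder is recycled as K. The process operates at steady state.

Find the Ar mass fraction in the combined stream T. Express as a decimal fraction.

0.341

Ar enters only via R and leaves only via the purge: 1170×0.128 = 0.156×(Ar in U), and the membrane unit passes all Ar, so Ar in T = Ar in U = 960 lb/h.
NH3 in T: m_A = 1170×0.872 + (1−0.156)·(1−0.466)·m_A, so m_A = 1020.2/0.5493 = 1857.3 lb/h.
T = 1857.3 + 960 = 2817.3 lb/h.
Ar fraction in T = 960/2817.3 = 0.341.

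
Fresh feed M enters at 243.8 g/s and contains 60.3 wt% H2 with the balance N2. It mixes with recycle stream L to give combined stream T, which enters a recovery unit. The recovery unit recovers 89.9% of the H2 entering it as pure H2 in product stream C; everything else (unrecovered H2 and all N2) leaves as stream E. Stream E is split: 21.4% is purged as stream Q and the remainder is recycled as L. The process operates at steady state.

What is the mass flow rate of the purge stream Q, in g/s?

100.2 g/s

N2 enters only via M and leaves only via the purge: 243.8×0.397 = 0.214×(N2 in E), and the recovery unit passes all N2, so N2 in T = N2 in E = 452.28 g/s.
H2 in T: m_A = 243.8×0.603 + (1−0.214)·(1−0.899)·m_A, so m_A = 147.01/0.9206 = 159.69 g/s.
E = (1−0.899)×159.69 + 452.28 = 468.41 g/s.
Purge Q = 0.214×468.41 = 100.24 g/s.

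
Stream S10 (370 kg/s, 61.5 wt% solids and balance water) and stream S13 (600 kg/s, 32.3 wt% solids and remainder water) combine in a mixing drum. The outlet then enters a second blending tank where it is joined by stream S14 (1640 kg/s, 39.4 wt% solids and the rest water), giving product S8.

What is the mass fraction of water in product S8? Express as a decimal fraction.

0.5910

Overall, product flow = 2610 kg/s.
water in = 370×0.385 + 600×0.677 + 1640×0.606 = 1542.5 kg/s.
water fraction in S8 = 0.5910.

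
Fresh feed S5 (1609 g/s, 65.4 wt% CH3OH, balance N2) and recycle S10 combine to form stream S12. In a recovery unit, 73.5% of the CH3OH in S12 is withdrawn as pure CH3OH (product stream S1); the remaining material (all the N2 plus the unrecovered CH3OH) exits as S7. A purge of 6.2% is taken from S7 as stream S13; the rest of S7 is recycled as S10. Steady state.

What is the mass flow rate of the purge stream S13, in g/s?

N2 enters only via S5 and leaves only via the purge: 1609×0.346 = 0.062×(N2 in S7), and the recovery unit passes all N2, so N2 in S12 = N2 in S7 = 8979.3 g/s.
CH3OH in S12: m_A = 1609×0.654 + (1−0.062)·(1−0.735)·m_A, so m_A = 1052.3/0.7514 = 1400.4 g/s.
S7 = (1−0.735)×1400.4 + 8979.3 = 9350.4 g/s.
Purge S13 = 0.062×9350.4 = 579.72 g/s.

579.7 g/s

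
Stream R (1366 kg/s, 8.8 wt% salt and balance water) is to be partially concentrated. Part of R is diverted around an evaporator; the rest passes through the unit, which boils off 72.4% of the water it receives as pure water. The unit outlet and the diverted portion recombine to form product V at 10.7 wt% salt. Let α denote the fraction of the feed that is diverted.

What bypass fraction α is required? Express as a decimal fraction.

All 1366×0.088 = 120.21 kg/s of salt reaches V, so V = 120.21/0.107 = 1123.4 kg/s and vapour = 242.56 kg/s.
The evaporator receives (1−α)·1366 of feed at 0.912 water and removes 0.724 of that water:
0.724×0.912×(1−α)×1366 = 242.56
(1−α) = 242.56/901.95 = 0.2689;  α = 0.7311.

0.731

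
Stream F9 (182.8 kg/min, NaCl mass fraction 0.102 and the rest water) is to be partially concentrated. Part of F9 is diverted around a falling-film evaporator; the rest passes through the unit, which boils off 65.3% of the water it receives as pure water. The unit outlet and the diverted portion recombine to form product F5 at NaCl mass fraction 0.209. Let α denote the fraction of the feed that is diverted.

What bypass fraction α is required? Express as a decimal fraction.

0.127

All 182.8×0.102 = 18.646 kg/min of NaCl reaches F5, so F5 = 18.646/0.209 = 89.213 kg/min and vapour = 93.587 kg/min.
The evaporator receives (1−α)·182.8 of feed at 0.898 water and removes 0.653 of that water:
0.653×0.898×(1−α)×182.8 = 93.587
(1−α) = 93.587/107.19 = 0.8731;  α = 0.1269.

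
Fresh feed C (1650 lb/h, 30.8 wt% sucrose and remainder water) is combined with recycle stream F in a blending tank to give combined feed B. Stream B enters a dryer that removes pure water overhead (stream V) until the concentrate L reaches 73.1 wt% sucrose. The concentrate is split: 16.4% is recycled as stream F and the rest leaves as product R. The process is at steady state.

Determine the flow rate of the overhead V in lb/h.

Overall sucrose balance (none leaves overhead): sucrose in fresh feed = sucrose in product, i.e. 1650×0.308 = (1−0.164)·L·0.731.
L = 508.2/(0.731×0.836) = 831.59 lb/h.
Recycle F = 0.164×831.59 = 136.38 lb/h.
Combined feed B = 1650 + 136.38 = 1786.4 lb/h.
Overhead V = B − L = 1786.4 − 831.59 = 954.79 lb/h.

954.8 lb/h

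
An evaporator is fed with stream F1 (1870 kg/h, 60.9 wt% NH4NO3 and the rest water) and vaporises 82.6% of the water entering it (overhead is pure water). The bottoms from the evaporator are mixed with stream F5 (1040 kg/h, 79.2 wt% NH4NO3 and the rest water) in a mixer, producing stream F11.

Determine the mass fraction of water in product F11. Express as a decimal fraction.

Vapour removed = 0.826×0.391×1870 = 603.95 kg/h; concentrate = 1266.1 kg/h.
water reaching the mixer = 127.22 (from concentrate) + 1040×0.208 = 343.54 kg/h.
Product flow = 1266.1 + 1040 = 2306.1 kg/h; water fraction = 0.149.

0.149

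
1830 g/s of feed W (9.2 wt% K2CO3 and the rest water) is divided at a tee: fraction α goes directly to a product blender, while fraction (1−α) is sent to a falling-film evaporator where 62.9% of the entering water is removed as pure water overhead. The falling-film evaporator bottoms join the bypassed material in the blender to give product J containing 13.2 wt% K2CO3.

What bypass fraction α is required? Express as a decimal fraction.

0.469

All 1830×0.092 = 168.36 g/s of K2CO3 reaches J, so J = 168.36/0.132 = 1275.5 g/s and vapour = 554.55 g/s.
The evaporator receives (1−α)·1830 of feed at 0.908 water and removes 0.629 of that water:
0.629×0.908×(1−α)×1830 = 554.55
(1−α) = 554.55/1045.2 = 0.5306;  α = 0.4694.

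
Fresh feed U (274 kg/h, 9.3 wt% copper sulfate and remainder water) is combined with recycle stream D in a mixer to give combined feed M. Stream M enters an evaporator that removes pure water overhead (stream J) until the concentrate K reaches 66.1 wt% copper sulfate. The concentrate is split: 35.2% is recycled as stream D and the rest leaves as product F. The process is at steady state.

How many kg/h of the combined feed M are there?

294.9 kg/h

Overall copper sulfate balance (none leaves overhead): copper sulfate in fresh feed = copper sulfate in product, i.e. 274×0.093 = (1−0.352)·K·0.661.
K = 25.482/(0.661×0.648) = 59.492 kg/h.
Recycle D = 0.352×59.492 = 20.941 kg/h.
Combined feed M = 274 + 20.941 = 294.94 kg/h.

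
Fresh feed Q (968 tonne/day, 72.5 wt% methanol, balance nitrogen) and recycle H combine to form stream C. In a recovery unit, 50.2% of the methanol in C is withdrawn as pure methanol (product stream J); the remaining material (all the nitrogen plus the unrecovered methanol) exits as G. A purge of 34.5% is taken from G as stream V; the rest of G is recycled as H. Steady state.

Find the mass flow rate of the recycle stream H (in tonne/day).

845.1 tonne/day

nitrogen enters only via Q and leaves only via the purge: 968×0.275 = 0.345×(nitrogen in G), and the recovery unit passes all nitrogen, so nitrogen in C = nitrogen in G = 771.59 tonne/day.
methanol in C: m_A = 968×0.725 + (1−0.345)·(1−0.502)·m_A, so m_A = 701.8/0.6738 = 1041.5 tonne/day.
G = (1−0.502)×1041.5 + 771.59 = 1290.3 tonne/day.
Recycle H = (1−0.345)×1290.3 = 845.13 tonne/day.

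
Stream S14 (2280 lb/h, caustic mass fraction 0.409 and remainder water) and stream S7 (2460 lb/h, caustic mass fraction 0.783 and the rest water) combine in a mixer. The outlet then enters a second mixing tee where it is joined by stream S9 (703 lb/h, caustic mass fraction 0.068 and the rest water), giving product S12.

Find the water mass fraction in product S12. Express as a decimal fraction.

0.466

Overall, product flow = 5443 lb/h.
water in = 2280×0.591 + 2460×0.217 + 703×0.932 = 2536.5 lb/h.
water fraction in S12 = 0.466.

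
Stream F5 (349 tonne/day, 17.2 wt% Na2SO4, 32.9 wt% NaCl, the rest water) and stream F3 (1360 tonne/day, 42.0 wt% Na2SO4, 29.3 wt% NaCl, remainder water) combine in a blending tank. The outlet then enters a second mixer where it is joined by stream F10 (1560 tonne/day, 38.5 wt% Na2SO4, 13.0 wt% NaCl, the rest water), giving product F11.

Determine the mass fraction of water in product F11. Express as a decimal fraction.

0.404

Overall, product flow = 3269 tonne/day.
water in = 349×0.499 + 1360×0.287 + 1560×0.485 = 1321.1 tonne/day.
water fraction in F11 = 0.404.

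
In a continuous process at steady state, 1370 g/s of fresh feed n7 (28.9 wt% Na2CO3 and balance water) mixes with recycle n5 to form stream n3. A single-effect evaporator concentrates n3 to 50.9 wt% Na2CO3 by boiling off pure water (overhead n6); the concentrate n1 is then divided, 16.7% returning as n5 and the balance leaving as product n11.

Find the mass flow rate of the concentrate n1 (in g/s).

Overall Na2CO3 balance (none leaves overhead): Na2CO3 in fresh feed = Na2CO3 in product, i.e. 1370×0.289 = (1−0.167)·n1·0.509.
n1 = 395.93/(0.509×0.833) = 933.8 g/s.

933.8 g/s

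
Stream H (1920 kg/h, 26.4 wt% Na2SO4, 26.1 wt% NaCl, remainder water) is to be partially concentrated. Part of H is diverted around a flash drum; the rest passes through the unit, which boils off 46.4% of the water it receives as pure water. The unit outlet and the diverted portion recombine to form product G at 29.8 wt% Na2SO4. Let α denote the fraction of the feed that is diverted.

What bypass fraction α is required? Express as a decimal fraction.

All 1920×0.264 = 506.88 kg/h of Na2SO4 reaches G, so G = 506.88/0.298 = 1700.9 kg/h and vapour = 219.06 kg/h.
The evaporator receives (1−α)·1920 of feed at 0.475 water and removes 0.464 of that water:
0.464×0.475×(1−α)×1920 = 219.06
(1−α) = 219.06/423.17 = 0.5177;  α = 0.4823.

0.482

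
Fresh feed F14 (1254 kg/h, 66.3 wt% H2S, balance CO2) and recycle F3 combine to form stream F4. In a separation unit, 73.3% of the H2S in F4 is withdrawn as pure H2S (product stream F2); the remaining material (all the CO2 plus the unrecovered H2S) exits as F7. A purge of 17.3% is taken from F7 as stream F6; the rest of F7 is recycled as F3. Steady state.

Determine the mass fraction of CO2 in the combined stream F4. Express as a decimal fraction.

CO2 enters only via F14 and leaves only via the purge: 1254×0.337 = 0.173×(CO2 in F7), and the separation unit passes all CO2, so CO2 in F4 = CO2 in F7 = 2442.8 kg/h.
H2S in F4: m_A = 1254×0.663 + (1−0.173)·(1−0.733)·m_A, so m_A = 831.4/0.7792 = 1067 kg/h.
F4 = 1067 + 2442.8 = 3509.8 kg/h.
CO2 fraction in F4 = 2442.8/3509.8 = 0.696.

0.696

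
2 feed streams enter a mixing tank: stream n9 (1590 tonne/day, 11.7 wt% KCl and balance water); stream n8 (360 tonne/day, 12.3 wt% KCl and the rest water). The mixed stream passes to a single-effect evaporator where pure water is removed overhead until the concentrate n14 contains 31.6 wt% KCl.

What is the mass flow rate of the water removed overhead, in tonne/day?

1221 tonne/day

KCl entering = 1590×0.117 + 360×0.123 = 230.31 tonne/day.
All KCl reports to n14, so n14 = 230.31/0.316 = 728.83 tonne/day.
Total feed = 1950 tonne/day; overhead = 1950 − 728.83 = 1221.2 tonne/day.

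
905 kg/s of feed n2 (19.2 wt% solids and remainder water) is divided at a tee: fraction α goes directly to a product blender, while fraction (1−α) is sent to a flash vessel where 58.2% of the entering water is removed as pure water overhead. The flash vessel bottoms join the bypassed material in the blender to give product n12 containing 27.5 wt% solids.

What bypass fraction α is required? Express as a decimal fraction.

0.358

All 905×0.192 = 173.76 kg/s of solids reaches n12, so n12 = 173.76/0.275 = 631.85 kg/s and vapour = 273.15 kg/s.
The evaporator receives (1−α)·905 of feed at 0.808 water and removes 0.582 of that water:
0.582×0.808×(1−α)×905 = 273.15
(1−α) = 273.15/425.58 = 0.6418;  α = 0.3582.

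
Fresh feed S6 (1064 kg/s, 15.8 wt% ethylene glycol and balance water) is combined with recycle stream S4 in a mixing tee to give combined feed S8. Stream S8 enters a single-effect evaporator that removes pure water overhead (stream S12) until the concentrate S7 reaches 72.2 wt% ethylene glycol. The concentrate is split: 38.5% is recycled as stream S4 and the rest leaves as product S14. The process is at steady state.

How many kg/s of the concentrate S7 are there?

378.6 kg/s

Overall ethylene glycol balance (none leaves overhead): ethylene glycol in fresh feed = ethylene glycol in product, i.e. 1064×0.158 = (1−0.385)·S7·0.722.
S7 = 168.11/(0.722×0.615) = 378.61 kg/s.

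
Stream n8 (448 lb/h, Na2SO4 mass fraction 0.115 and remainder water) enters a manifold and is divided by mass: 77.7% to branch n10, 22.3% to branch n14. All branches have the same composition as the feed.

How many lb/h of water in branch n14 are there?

Branch n14 total = 0.223×448 = 99.904 lb/h.
water in n14 = 0.885×99.904 = 88.415 lb/h.

88.42 lb/h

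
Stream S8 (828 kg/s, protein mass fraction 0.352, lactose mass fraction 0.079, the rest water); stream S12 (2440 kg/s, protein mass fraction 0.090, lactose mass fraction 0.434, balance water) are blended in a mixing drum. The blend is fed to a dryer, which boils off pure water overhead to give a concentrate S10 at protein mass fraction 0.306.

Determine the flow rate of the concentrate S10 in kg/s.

protein entering = 828×0.352 + 2440×0.090 = 511.06 kg/s.
All protein reports to S10, so S10 = 511.06/0.306 = 1670.1 kg/s.

1670 kg/s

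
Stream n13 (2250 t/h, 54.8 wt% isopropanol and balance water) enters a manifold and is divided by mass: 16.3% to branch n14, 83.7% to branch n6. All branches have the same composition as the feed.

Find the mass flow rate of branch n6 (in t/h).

1883 t/h

Branch n6 flow = 0.837×2250 = 1883.2 t/h.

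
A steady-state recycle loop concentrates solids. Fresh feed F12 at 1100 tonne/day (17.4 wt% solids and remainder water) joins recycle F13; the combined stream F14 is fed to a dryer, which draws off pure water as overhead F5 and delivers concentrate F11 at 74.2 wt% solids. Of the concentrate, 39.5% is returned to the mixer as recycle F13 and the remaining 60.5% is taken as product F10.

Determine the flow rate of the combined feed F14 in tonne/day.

Overall solids balance (none leaves overhead): solids in fresh feed = solids in product, i.e. 1100×0.174 = (1−0.395)·F11·0.742.
F11 = 191.4/(0.742×0.605) = 426.37 tonne/day.
Recycle F13 = 0.395×426.37 = 168.41 tonne/day.
Combined feed F14 = 1100 + 168.41 = 1268.4 tonne/day.

1268 tonne/day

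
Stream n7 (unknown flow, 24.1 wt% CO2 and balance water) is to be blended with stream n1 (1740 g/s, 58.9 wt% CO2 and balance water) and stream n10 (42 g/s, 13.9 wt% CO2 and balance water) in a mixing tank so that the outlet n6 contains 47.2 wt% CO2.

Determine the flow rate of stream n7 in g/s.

820.8 g/s

Let n7 be the unknown flow. Total out = 1782 + n7.
CO2 balance: 1030.7 + 0.241·n7 = 0.472·(1782 + n7)
(0.241 − 0.472)·n7 = 0.472×1782 − 1030.7 = -189.59
n7 = -189.59 / -0.231 = 820.75 g/s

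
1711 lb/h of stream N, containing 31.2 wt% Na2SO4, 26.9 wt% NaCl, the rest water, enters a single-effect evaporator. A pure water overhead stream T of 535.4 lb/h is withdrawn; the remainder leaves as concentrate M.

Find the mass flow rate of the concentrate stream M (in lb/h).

1176 lb/h

Concentrate = 1711 − 535.4 = 1175.6 lb/h.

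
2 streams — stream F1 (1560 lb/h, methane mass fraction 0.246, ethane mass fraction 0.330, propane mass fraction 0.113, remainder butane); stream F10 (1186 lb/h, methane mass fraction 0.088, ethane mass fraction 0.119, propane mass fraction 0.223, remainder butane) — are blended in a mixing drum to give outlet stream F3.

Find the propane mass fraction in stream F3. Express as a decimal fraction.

Total flow out = 1560 + 1186 = 2746 lb/h.
propane in = 1560×0.113 + 1186×0.223 = 440.76 lb/h.
propane mass fraction in F3 = 440.76/2746 = 0.161.

0.161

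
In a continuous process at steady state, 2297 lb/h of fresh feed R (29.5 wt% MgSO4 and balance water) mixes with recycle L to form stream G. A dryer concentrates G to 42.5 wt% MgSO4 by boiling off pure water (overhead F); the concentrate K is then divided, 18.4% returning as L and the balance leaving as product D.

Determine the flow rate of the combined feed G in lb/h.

2657 lb/h

Overall MgSO4 balance (none leaves overhead): MgSO4 in fresh feed = MgSO4 in product, i.e. 2297×0.295 = (1−0.184)·K·0.425.
K = 677.62/(0.425×0.816) = 1953.9 lb/h.
Recycle L = 0.184×1953.9 = 359.52 lb/h.
Combined feed G = 2297 + 359.52 = 2656.5 lb/h.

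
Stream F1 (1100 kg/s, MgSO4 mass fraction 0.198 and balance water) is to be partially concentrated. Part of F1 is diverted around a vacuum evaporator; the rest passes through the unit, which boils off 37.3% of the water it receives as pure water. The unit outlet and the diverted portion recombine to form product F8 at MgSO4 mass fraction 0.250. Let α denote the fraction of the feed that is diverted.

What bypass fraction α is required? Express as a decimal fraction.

0.305

All 1100×0.198 = 217.8 kg/s of MgSO4 reaches F8, so F8 = 217.8/0.250 = 871.2 kg/s and vapour = 228.8 kg/s.
The evaporator receives (1−α)·1100 of feed at 0.802 water and removes 0.373 of that water:
0.373×0.802×(1−α)×1100 = 228.8
(1−α) = 228.8/329.06 = 0.6953;  α = 0.3047.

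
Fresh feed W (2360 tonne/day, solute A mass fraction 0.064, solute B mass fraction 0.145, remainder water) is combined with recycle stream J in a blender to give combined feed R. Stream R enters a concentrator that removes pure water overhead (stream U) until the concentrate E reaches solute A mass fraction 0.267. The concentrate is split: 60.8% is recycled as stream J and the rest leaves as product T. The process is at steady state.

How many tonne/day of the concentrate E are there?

1443 tonne/day

Overall solute A balance (none leaves overhead): solute A in fresh feed = solute A in product, i.e. 2360×0.064 = (1−0.608)·E·0.267.
E = 151.04/(0.267×0.392) = 1443.1 tonne/day.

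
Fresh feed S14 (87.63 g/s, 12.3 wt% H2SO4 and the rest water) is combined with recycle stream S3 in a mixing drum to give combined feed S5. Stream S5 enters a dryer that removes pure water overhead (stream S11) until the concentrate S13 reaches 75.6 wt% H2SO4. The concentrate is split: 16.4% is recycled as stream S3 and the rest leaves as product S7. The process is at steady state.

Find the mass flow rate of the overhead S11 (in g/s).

73.37 g/s

Overall H2SO4 balance (none leaves overhead): H2SO4 in fresh feed = H2SO4 in product, i.e. 87.63×0.123 = (1−0.164)·S13·0.756.
S13 = 10.778/(0.756×0.836) = 17.054 g/s.
Recycle S3 = 0.164×17.054 = 2.7969 g/s.
Combined feed S5 = 87.63 + 2.7969 = 90.427 g/s.
Overhead S11 = S5 − S13 = 90.427 − 17.054 = 73.373 g/s.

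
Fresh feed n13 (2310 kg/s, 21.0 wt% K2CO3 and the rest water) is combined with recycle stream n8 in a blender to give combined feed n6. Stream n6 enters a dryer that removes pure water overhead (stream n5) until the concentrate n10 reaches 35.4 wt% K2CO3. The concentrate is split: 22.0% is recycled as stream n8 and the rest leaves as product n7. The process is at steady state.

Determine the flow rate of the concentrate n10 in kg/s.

1757 kg/s

Overall K2CO3 balance (none leaves overhead): K2CO3 in fresh feed = K2CO3 in product, i.e. 2310×0.210 = (1−0.220)·n10·0.354.
n10 = 485.1/(0.354×0.780) = 1756.8 kg/s.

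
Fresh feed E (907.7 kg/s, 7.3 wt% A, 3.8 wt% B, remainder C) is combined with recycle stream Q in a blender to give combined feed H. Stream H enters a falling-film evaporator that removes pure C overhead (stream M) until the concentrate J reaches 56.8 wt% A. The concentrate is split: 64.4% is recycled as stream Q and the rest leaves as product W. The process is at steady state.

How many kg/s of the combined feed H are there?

1119 kg/s

Overall A balance (none leaves overhead): A in fresh feed = A in product, i.e. 907.7×0.073 = (1−0.644)·J·0.568.
J = 66.262/(0.568×0.356) = 327.69 kg/s.
Recycle Q = 0.644×327.69 = 211.03 kg/s.
Combined feed H = 907.7 + 211.03 = 1118.7 kg/s.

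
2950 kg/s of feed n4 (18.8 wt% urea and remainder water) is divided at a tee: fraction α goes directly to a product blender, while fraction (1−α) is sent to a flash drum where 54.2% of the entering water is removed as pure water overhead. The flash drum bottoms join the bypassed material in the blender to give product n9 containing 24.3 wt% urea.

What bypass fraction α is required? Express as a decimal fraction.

All 2950×0.188 = 554.6 kg/s of urea reaches n9, so n9 = 554.6/0.243 = 2282.3 kg/s and vapour = 667.7 kg/s.
The evaporator receives (1−α)·2950 of feed at 0.812 water and removes 0.542 of that water:
0.542×0.812×(1−α)×2950 = 667.7
(1−α) = 667.7/1298.3 = 0.5143;  α = 0.4857.

0.486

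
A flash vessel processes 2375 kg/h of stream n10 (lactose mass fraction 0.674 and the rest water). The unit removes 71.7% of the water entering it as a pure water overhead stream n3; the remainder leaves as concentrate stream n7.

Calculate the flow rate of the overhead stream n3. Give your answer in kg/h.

water entering = 2375×0.326 = 774.25 kg/h; overhead removed = 0.717×774.25 = 555.14 kg/h.

555.1 kg/h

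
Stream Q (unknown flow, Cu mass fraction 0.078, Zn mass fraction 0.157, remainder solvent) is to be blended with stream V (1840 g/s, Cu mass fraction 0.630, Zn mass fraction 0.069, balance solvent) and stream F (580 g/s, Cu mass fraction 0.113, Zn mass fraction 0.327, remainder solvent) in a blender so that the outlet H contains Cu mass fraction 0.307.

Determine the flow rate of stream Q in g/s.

Let Q be the unknown flow. Total out = 2420 + Q.
Cu balance: 1224.7 + 0.078·Q = 0.307·(2420 + Q)
(0.078 − 0.307)·Q = 0.307×2420 − 1224.7 = -481.8
Q = -481.8 / -0.229 = 2103.9 g/s

2104 g/s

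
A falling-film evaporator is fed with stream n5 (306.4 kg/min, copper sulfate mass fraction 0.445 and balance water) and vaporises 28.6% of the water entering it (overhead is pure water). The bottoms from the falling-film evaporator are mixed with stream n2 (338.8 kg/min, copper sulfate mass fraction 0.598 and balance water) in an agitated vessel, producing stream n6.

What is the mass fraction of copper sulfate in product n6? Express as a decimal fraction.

Vapour removed = 0.286×0.555×306.4 = 48.635 kg/min; concentrate = 257.77 kg/min.
copper sulfate reaching the mixer = 136.35 (from concentrate) + 338.8×0.598 = 338.95 kg/min.
Product flow = 257.77 + 338.8 = 596.57 kg/min; copper sulfate fraction = 0.568.

0.568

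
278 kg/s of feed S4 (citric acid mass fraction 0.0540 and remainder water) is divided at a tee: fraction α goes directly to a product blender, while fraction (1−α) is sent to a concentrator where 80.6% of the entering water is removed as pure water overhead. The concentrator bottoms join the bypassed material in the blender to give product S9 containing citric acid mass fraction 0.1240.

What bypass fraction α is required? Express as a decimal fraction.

0.260

All 278×0.054 = 15.012 kg/s of citric acid reaches S9, so S9 = 15.012/0.124 = 121.06 kg/s and vapour = 156.94 kg/s.
The evaporator receives (1−α)·278 of feed at 0.946 water and removes 0.806 of that water:
0.806×0.946×(1−α)×278 = 156.94
(1−α) = 156.94/211.97 = 0.7404;  α = 0.2596.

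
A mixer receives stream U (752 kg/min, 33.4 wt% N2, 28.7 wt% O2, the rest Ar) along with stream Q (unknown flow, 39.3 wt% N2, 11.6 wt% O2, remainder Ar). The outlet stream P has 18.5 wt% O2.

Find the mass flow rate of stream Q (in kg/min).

1112 kg/min

Let Q be the unknown flow. Total out = 752 + Q.
O2 balance: 215.82 + 0.116·Q = 0.185·(752 + Q)
(0.116 − 0.185)·Q = 0.185×752 − 215.82 = -76.704
Q = -76.704 / -0.069 = 1111.7 kg/min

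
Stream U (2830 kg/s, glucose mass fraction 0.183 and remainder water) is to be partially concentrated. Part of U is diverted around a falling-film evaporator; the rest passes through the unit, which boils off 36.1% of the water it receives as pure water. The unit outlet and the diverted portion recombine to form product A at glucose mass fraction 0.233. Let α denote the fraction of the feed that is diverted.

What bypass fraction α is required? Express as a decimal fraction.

All 2830×0.183 = 517.89 kg/s of glucose reaches A, so A = 517.89/0.233 = 2222.7 kg/s and vapour = 607.3 kg/s.
The evaporator receives (1−α)·2830 of feed at 0.817 water and removes 0.361 of that water:
0.361×0.817×(1−α)×2830 = 607.3
(1−α) = 607.3/834.67 = 0.7276;  α = 0.2724.

0.272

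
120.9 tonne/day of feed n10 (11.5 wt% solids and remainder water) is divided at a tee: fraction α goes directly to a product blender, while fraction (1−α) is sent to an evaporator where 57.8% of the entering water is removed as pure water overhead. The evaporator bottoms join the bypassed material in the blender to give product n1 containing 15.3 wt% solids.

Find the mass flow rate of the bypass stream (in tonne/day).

62.2 tonne/day

All 120.9×0.115 = 13.904 tonne/day of solids reaches n1, so n1 = 13.904/0.153 = 90.873 tonne/day and vapour = 30.027 tonne/day.
The evaporator receives (1−α)·120.9 of feed at 0.885 water and removes 0.578 of that water:
0.578×0.885×(1−α)×120.9 = 30.027
(1−α) = 30.027/61.844 = 0.4855;  α = 0.5145.
Bypass flow = 0.5145×120.9 = 62.199 tonne/day.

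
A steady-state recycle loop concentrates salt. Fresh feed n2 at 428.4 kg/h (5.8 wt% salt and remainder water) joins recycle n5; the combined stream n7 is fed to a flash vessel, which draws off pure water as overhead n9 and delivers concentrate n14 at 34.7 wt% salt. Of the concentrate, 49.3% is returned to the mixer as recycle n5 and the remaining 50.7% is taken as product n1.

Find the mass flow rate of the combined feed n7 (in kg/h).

Overall salt balance (none leaves overhead): salt in fresh feed = salt in product, i.e. 428.4×0.058 = (1−0.493)·n14·0.347.
n14 = 24.847/(0.347×0.507) = 141.23 kg/h.
Recycle n5 = 0.493×141.23 = 69.628 kg/h.
Combined feed n7 = 428.4 + 69.628 = 498.03 kg/h.

498 kg/h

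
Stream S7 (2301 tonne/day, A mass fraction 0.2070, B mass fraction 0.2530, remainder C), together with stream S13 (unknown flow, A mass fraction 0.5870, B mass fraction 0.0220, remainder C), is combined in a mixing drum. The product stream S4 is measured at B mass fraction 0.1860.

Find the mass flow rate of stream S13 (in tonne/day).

940 tonne/day

Let S13 be the unknown flow. Total out = 2301 + S13.
B balance: 582.15 + 0.022·S13 = 0.186·(2301 + S13)
(0.022 − 0.186)·S13 = 0.186×2301 − 582.15 = -154.17
S13 = -154.17 / -0.164 = 940.04 tonne/day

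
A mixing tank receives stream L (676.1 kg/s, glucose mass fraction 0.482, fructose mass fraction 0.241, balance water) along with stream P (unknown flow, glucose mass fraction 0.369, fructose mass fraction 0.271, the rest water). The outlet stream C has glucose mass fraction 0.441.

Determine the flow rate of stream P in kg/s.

Let P be the unknown flow. Total out = 676.1 + P.
glucose balance: 325.88 + 0.369·P = 0.441·(676.1 + P)
(0.369 − 0.441)·P = 0.441×676.1 − 325.88 = -27.72
P = -27.72 / -0.072 = 385 kg/s

385 kg/s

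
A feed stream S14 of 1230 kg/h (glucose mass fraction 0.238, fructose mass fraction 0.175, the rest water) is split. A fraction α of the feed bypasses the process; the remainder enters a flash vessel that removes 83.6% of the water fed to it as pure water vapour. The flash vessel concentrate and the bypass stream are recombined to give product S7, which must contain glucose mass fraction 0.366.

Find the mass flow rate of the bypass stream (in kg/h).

All 1230×0.238 = 292.74 kg/h of glucose reaches S7, so S7 = 292.74/0.366 = 799.84 kg/h and vapour = 430.16 kg/h.
The evaporator receives (1−α)·1230 of feed at 0.587 water and removes 0.836 of that water:
0.836×0.587×(1−α)×1230 = 430.16
(1−α) = 430.16/603.6 = 0.7127;  α = 0.2873.
Bypass flow = 0.2873×1230 = 353.42 kg/h.

353.4 kg/h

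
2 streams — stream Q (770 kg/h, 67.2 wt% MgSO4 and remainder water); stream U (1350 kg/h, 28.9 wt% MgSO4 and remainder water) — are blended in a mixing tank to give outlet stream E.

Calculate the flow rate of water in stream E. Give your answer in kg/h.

1212 kg/h

water out = water in = 770×0.328 + 1350×0.711 = 1212.4 kg/h.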